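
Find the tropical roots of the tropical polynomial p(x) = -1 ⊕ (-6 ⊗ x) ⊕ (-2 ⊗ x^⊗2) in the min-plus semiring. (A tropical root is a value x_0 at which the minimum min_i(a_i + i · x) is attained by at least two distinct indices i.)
Roots: {-4, 5}

Each tropical root is a break point of the lower envelope of the lines y = a_i + i · x (there are 3 lines, with slopes 0, 1, ..., 2). Only the lines that attain the minimum somewhere contribute to roots; other lines are dominated. Here the surviving (envelope) indices are i = 2, i = 1, i = 0.
Intersections between consecutive envelope lines give the roots: for adjacent envelope indices i < j the intersection is x = (a_i − a_j) / (j − i). Reading off the sorted break points: {-4, 5}.
Verification: at each break x_0, at least two indices attain the minimum of min_i(a_i + i · x_0).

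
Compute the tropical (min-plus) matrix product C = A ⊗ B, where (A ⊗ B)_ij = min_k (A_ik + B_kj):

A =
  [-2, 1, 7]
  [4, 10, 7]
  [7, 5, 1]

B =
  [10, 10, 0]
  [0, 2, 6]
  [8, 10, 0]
A ⊗ B =
  [1, 3, -2]
  [10, 12, 4]
  [5, 7, 1]

Apply the min-plus product entry-by-entry:
  C[0][0] = min over k of (A[0][0] + B[0][0] = -2 + 10 = 8, A[0][1] + B[1][0] = 1 + 0 = 1, A[0][2] + B[2][0] = 7 + 8 = 15) = 1 (attained at k = 1)
  C[0][1] = min over k of (A[0][0] + B[0][1] = -2 + 10 = 8, A[0][1] + B[1][1] = 1 + 2 = 3, A[0][2] + B[2][1] = 7 + 10 = 17) = 3 (attained at k = 1)
  C[0][2] = min over k of (A[0][0] + B[0][2] = -2 + 0 = -2, A[0][1] + B[1][2] = 1 + 6 = 7, A[0][2] + B[2][2] = 7 + 0 = 7) = -2 (attained at k = 0)
  C[1][0] = min over k of (A[1][0] + B[0][0] = 4 + 10 = 14, A[1][1] + B[1][0] = 10 + 0 = 10, A[1][2] + B[2][0] = 7 + 8 = 15) = 10 (attained at k = 1)
  C[1][1] = min over k of (A[1][0] + B[0][1] = 4 + 10 = 14, A[1][1] + B[1][1] = 10 + 2 = 12, A[1][2] + B[2][1] = 7 + 10 = 17) = 12 (attained at k = 1)
  C[1][2] = min over k of (A[1][0] + B[0][2] = 4 + 0 = 4, A[1][1] + B[1][2] = 10 + 6 = 16, A[1][2] + B[2][2] = 7 + 0 = 7) = 4 (attained at k = 0)
  C[2][0] = min over k of (A[2][0] + B[0][0] = 7 + 10 = 17, A[2][1] + B[1][0] = 5 + 0 = 5, A[2][2] + B[2][0] = 1 + 8 = 9) = 5 (attained at k = 1)
  C[2][1] = min over k of (A[2][0] + B[0][1] = 7 + 10 = 17, A[2][1] + B[1][1] = 5 + 2 = 7, A[2][2] + B[2][1] = 1 + 10 = 11) = 7 (attained at k = 1)
  C[2][2] = min over k of (A[2][0] + B[0][2] = 7 + 0 = 7, A[2][1] + B[1][2] = 5 + 6 = 11, A[2][2] + B[2][2] = 1 + 0 = 1) = 1 (attained at k = 2)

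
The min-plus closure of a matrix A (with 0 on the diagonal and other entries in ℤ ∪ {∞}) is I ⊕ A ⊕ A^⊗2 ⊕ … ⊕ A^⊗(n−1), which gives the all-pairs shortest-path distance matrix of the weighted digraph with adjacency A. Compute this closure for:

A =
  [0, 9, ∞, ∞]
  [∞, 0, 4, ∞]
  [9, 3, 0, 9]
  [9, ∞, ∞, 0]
Closure =
  [0, 9, 13, 22]
  [13, 0, 4, 13]
  [9, 3, 0, 9]
  [9, 18, 22, 0]

This is the Floyd-Warshall all-pairs shortest-path computation. For each intermediate vertex k = 0, 1, …, 3, update dist[i][j] ← min(dist[i][j], dist[i][k] + dist[k][j]). The final matrix gives, for each (i, j), the minimum total weight of any directed path from i to j (possibly empty when i = j).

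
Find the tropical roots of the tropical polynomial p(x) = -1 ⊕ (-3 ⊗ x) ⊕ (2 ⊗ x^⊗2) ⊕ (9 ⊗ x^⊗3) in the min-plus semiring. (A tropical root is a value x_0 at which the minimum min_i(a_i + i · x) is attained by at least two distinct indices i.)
Roots: {-7, -5, 2}

Each tropical root is a break point of the lower envelope of the lines y = a_i + i · x (there are 4 lines, with slopes 0, 1, ..., 3). Only the lines that attain the minimum somewhere contribute to roots; other lines are dominated. Here the surviving (envelope) indices are i = 3, i = 2, i = 1, i = 0.
Intersections between consecutive envelope lines give the roots: for adjacent envelope indices i < j the intersection is x = (a_i − a_j) / (j − i). Reading off the sorted break points: {-7, -5, 2}.
Verification: at each break x_0, at least two indices attain the minimum of min_i(a_i + i · x_0).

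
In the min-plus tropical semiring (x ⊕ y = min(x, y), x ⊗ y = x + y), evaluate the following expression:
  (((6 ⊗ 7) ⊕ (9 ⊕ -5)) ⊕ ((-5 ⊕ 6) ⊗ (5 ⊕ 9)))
(((6 ⊗ 7) ⊕ (9 ⊕ -5)) ⊕ ((-5 ⊕ 6) ⊗ (5 ⊕ 9))) = -5

Expand innermost to outermost. Recall ⊕ takes the minimum of its arguments and ⊗ takes their sum. Working out the expression (((6 ⊗ 7) ⊕ (9 ⊕ -5)) ⊕ ((-5 ⊕ 6) ⊗ (5 ⊕ 9))) gives -5.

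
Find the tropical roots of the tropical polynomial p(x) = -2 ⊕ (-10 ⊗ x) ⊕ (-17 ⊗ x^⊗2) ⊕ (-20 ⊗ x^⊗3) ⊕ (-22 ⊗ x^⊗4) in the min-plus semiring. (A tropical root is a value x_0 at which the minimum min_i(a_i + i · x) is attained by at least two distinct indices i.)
Roots: {2, 3, 7, 8}

Each tropical root is a break point of the lower envelope of the lines y = a_i + i · x (there are 5 lines, with slopes 0, 1, ..., 4). Only the lines that attain the minimum somewhere contribute to roots; other lines are dominated. Here the surviving (envelope) indices are i = 4, i = 3, i = 2, i = 1, i = 0.
Intersections between consecutive envelope lines give the roots: for adjacent envelope indices i < j the intersection is x = (a_i − a_j) / (j − i). Reading off the sorted break points: {2, 3, 7, 8}.
Verification: at each break x_0, at least two indices attain the minimum of min_i(a_i + i · x_0).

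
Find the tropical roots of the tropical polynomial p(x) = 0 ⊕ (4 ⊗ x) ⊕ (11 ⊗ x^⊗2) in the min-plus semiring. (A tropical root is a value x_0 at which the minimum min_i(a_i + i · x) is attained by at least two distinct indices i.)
Roots: {-7, -4}

Each tropical root is a break point of the lower envelope of the lines y = a_i + i · x (there are 3 lines, with slopes 0, 1, ..., 2). Only the lines that attain the minimum somewhere contribute to roots; other lines are dominated. Here the surviving (envelope) indices are i = 2, i = 1, i = 0.
Intersections between consecutive envelope lines give the roots: for adjacent envelope indices i < j the intersection is x = (a_i − a_j) / (j − i). Reading off the sorted break points: {-7, -4}.
Verification: at each break x_0, at least two indices attain the minimum of min_i(a_i + i · x_0).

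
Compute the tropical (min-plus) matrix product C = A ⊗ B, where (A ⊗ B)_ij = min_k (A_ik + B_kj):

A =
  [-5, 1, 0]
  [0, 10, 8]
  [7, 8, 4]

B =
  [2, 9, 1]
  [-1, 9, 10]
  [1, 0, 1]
A ⊗ B =
  [-3, 0, -4]
  [2, 8, 1]
  [5, 4, 5]

Apply the min-plus product entry-by-entry:
  C[0][0] = min over k of (A[0][0] + B[0][0] = -5 + 2 = -3, A[0][1] + B[1][0] = 1 + -1 = 0, A[0][2] + B[2][0] = 0 + 1 = 1) = -3 (attained at k = 0)
  C[0][1] = min over k of (A[0][0] + B[0][1] = -5 + 9 = 4, A[0][1] + B[1][1] = 1 + 9 = 10, A[0][2] + B[2][1] = 0 + 0 = 0) = 0 (attained at k = 2)
  C[0][2] = min over k of (A[0][0] + B[0][2] = -5 + 1 = -4, A[0][1] + B[1][2] = 1 + 10 = 11, A[0][2] + B[2][2] = 0 + 1 = 1) = -4 (attained at k = 0)
  C[1][0] = min over k of (A[1][0] + B[0][0] = 0 + 2 = 2, A[1][1] + B[1][0] = 10 + -1 = 9, A[1][2] + B[2][0] = 8 + 1 = 9) = 2 (attained at k = 0)
  C[1][1] = min over k of (A[1][0] + B[0][1] = 0 + 9 = 9, A[1][1] + B[1][1] = 10 + 9 = 19, A[1][2] + B[2][1] = 8 + 0 = 8) = 8 (attained at k = 2)
  C[1][2] = min over k of (A[1][0] + B[0][2] = 0 + 1 = 1, A[1][1] + B[1][2] = 10 + 10 = 20, A[1][2] + B[2][2] = 8 + 1 = 9) = 1 (attained at k = 0)
  C[2][0] = min over k of (A[2][0] + B[0][0] = 7 + 2 = 9, A[2][1] + B[1][0] = 8 + -1 = 7, A[2][2] + B[2][0] = 4 + 1 = 5) = 5 (attained at k = 2)
  C[2][1] = min over k of (A[2][0] + B[0][1] = 7 + 9 = 16, A[2][1] + B[1][1] = 8 + 9 = 17, A[2][2] + B[2][1] = 4 + 0 = 4) = 4 (attained at k = 2)
  C[2][2] = min over k of (A[2][0] + B[0][2] = 7 + 1 = 8, A[2][1] + B[1][2] = 8 + 10 = 18, A[2][2] + B[2][2] = 4 + 1 = 5) = 5 (attained at k = 2)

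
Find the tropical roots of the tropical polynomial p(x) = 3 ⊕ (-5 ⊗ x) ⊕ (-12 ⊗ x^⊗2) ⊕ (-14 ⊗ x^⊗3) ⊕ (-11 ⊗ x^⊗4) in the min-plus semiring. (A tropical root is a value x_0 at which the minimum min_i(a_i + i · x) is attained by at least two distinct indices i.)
Roots: {-3, 2, 7, 8}

Each tropical root is a break point of the lower envelope of the lines y = a_i + i · x (there are 5 lines, with slopes 0, 1, ..., 4). Only the lines that attain the minimum somewhere contribute to roots; other lines are dominated. Here the surviving (envelope) indices are i = 4, i = 3, i = 2, i = 1, i = 0.
Intersections between consecutive envelope lines give the roots: for adjacent envelope indices i < j the intersection is x = (a_i − a_j) / (j − i). Reading off the sorted break points: {-3, 2, 7, 8}.
Verification: at each break x_0, at least two indices attain the minimum of min_i(a_i + i · x_0).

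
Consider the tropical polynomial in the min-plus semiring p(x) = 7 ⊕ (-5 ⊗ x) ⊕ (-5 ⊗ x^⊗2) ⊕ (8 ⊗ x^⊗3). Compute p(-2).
p(-2) = -9

A tropical monomial a ⊗ x^⊗i evaluates to a + i · x. Evaluating each term at x = -2:
  Term 0 contributes 7 + 0 · -2 = 7
  Term 1 contributes -5 + 1 · -2 = -7
  Term 2 contributes -5 + 2 · -2 = -9
  Term 3 contributes 8 + 3 · -2 = 2
p(-2) = ⊕ of these = min[7, -7, -9, 2] = -9.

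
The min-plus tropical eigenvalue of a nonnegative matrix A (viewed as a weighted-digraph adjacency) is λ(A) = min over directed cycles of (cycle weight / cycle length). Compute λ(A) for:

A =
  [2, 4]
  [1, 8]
λ(A) = 2

Enumerate directed cycles and compute their means (weight / length). Sample:
  cycle 0 → 0: weight = 2, length = 1, mean = 2/1 ≈ 2.000
  cycle 1 → 1: weight = 8, length = 1, mean = 8/1 ≈ 8.000
  cycle 0 → 1 → 0: weight = 5, length = 2, mean = 5/2 ≈ 2.500
  cycle 1 → 0 → 1: weight = 5, length = 2, mean = 5/2 ≈ 2.500
Minimum mean = 2.000, attained e.g. along the cycle 0 → 0 with weight 2 and length 1. So λ(A) = 2/1 = 2.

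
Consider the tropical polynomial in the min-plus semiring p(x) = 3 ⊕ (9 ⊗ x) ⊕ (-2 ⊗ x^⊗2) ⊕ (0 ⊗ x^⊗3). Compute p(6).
p(6) = 3

A tropical monomial a ⊗ x^⊗i evaluates to a + i · x. Evaluating each term at x = 6:
  Term 0 contributes 3 + 0 · 6 = 3
  Term 1 contributes 9 + 1 · 6 = 15
  Term 2 contributes -2 + 2 · 6 = 10
  Term 3 contributes 0 + 3 · 6 = 18
p(6) = ⊕ of these = min[3, 15, 10, 18] = 3.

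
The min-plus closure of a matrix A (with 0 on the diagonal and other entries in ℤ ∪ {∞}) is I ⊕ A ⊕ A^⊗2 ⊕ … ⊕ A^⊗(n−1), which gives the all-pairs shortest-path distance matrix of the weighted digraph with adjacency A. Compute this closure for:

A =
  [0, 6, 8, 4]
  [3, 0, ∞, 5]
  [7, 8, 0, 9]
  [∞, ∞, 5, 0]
Closure =
  [0, 6, 8, 4]
  [3, 0, 10, 5]
  [7, 8, 0, 9]
  [12, 13, 5, 0]

This is the Floyd-Warshall all-pairs shortest-path computation. For each intermediate vertex k = 0, 1, …, 3, update dist[i][j] ← min(dist[i][j], dist[i][k] + dist[k][j]). The final matrix gives, for each (i, j), the minimum total weight of any directed path from i to j (possibly empty when i = j).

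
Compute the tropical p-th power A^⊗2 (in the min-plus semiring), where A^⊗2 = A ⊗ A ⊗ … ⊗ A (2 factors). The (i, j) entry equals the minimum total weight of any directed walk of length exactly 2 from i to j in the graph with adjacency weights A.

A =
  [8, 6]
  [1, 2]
A^⊗2 =
  [7, 8]
  [3, 4]

Each entry (A^⊗2)_ij equals the minimum over all length-2 walks i = v_0 → v_1 → … → v_2 = j of Σ_t A[v_t][v_{t+1}]. For example, for (i, j) = (0, 1) we minimise over 2 possible intermediate vertex sequences; the minimum is 8, attained along the walk 0 → 1 → 1.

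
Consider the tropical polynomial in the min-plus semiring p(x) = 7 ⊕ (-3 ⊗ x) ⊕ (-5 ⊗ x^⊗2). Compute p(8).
p(8) = 5

A tropical monomial a ⊗ x^⊗i evaluates to a + i · x. Evaluating each term at x = 8:
  Term 0 contributes 7 + 0 · 8 = 7
  Term 1 contributes -3 + 1 · 8 = 5
  Term 2 contributes -5 + 2 · 8 = 11
p(8) = ⊕ of these = min[7, 5, 11] = 5.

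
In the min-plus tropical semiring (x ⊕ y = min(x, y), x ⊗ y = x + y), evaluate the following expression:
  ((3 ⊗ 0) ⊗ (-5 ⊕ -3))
((3 ⊗ 0) ⊗ (-5 ⊕ -3)) = -2

Expand innermost to outermost. Recall ⊕ takes the minimum of its arguments and ⊗ takes their sum. Working out the expression ((3 ⊗ 0) ⊗ (-5 ⊕ -3)) gives -2.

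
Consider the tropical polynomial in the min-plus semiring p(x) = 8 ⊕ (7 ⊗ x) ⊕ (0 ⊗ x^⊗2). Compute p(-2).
p(-2) = -4

A tropical monomial a ⊗ x^⊗i evaluates to a + i · x. Evaluating each term at x = -2:
  Term 0 contributes 8 + 0 · -2 = 8
  Term 1 contributes 7 + 1 · -2 = 5
  Term 2 contributes 0 + 2 · -2 = -4
p(-2) = ⊕ of these = min[8, 5, -4] = -4.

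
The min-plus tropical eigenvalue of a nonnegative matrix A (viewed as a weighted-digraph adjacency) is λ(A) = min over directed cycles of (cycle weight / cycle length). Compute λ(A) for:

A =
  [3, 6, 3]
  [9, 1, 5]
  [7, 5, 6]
λ(A) = 1

Enumerate directed cycles and compute their means (weight / length). Sample:
  cycle 0 → 0: weight = 3, length = 1, mean = 3/1 ≈ 3.000
  cycle 1 → 1: weight = 1, length = 1, mean = 1/1 ≈ 1.000
  cycle 2 → 2: weight = 6, length = 1, mean = 6/1 ≈ 6.000
  cycle 0 → 1 → 0: weight = 15, length = 2, mean = 15/2 ≈ 7.500
  cycle 0 → 2 → 0: weight = 10, length = 2, mean = 10/2 ≈ 5.000
  cycle 1 → 0 → 1: weight = 15, length = 2, mean = 15/2 ≈ 7.500
Minimum mean = 1.000, attained e.g. along the cycle 1 → 1 with weight 1 and length 1. So λ(A) = 1/1 = 1.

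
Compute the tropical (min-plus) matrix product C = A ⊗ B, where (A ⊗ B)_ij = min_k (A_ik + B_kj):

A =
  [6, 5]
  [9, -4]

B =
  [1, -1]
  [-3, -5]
A ⊗ B =
  [2, 0]
  [-7, -9]

Apply the min-plus product entry-by-entry:
  C[0][0] = min over k of (A[0][0] + B[0][0] = 6 + 1 = 7, A[0][1] + B[1][0] = 5 + -3 = 2) = 2 (attained at k = 1)
  C[0][1] = min over k of (A[0][0] + B[0][1] = 6 + -1 = 5, A[0][1] + B[1][1] = 5 + -5 = 0) = 0 (attained at k = 1)
  C[1][0] = min over k of (A[1][0] + B[0][0] = 9 + 1 = 10, A[1][1] + B[1][0] = -4 + -3 = -7) = -7 (attained at k = 1)
  C[1][1] = min over k of (A[1][0] + B[0][1] = 9 + -1 = 8, A[1][1] + B[1][1] = -4 + -5 = -9) = -9 (attained at k = 1)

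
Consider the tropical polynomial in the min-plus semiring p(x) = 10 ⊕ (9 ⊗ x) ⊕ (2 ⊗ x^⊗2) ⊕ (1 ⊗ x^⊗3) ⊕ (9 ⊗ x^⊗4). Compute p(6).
p(6) = 10

A tropical monomial a ⊗ x^⊗i evaluates to a + i · x. Evaluating each term at x = 6:
  Term 0 contributes 10 + 0 · 6 = 10
  Term 1 contributes 9 + 1 · 6 = 15
  Term 2 contributes 2 + 2 · 6 = 14
  Term 3 contributes 1 + 3 · 6 = 19
  Term 4 contributes 9 + 4 · 6 = 33
p(6) = ⊕ of these = min[10, 15, 14, 19, 33] = 10.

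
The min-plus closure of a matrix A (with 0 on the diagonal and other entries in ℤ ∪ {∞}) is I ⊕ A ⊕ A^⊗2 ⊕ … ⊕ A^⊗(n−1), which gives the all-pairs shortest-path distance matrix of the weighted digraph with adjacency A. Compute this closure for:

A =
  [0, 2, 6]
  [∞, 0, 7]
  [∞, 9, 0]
Closure =
  [0, 2, 6]
  [∞, 0, 7]
  [∞, 9, 0]

This is the Floyd-Warshall all-pairs shortest-path computation. For each intermediate vertex k = 0, 1, …, 2, update dist[i][j] ← min(dist[i][j], dist[i][k] + dist[k][j]). The final matrix gives, for each (i, j), the minimum total weight of any directed path from i to j (possibly empty when i = j).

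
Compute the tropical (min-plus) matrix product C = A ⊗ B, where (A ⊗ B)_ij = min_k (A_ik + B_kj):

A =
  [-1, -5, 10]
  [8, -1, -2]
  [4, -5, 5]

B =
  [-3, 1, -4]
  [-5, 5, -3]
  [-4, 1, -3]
A ⊗ B =
  [-10, 0, -8]
  [-6, -1, -5]
  [-10, 0, -8]

Apply the min-plus product entry-by-entry:
  C[0][0] = min over k of (A[0][0] + B[0][0] = -1 + -3 = -4, A[0][1] + B[1][0] = -5 + -5 = -10, A[0][2] + B[2][0] = 10 + -4 = 6) = -10 (attained at k = 1)
  C[0][1] = min over k of (A[0][0] + B[0][1] = -1 + 1 = 0, A[0][1] + B[1][1] = -5 + 5 = 0, A[0][2] + B[2][1] = 10 + 1 = 11) = 0 (attained at k = 0)
  C[0][2] = min over k of (A[0][0] + B[0][2] = -1 + -4 = -5, A[0][1] + B[1][2] = -5 + -3 = -8, A[0][2] + B[2][2] = 10 + -3 = 7) = -8 (attained at k = 1)
  C[1][0] = min over k of (A[1][0] + B[0][0] = 8 + -3 = 5, A[1][1] + B[1][0] = -1 + -5 = -6, A[1][2] + B[2][0] = -2 + -4 = -6) = -6 (attained at k = 1)
  C[1][1] = min over k of (A[1][0] + B[0][1] = 8 + 1 = 9, A[1][1] + B[1][1] = -1 + 5 = 4, A[1][2] + B[2][1] = -2 + 1 = -1) = -1 (attained at k = 2)
  C[1][2] = min over k of (A[1][0] + B[0][2] = 8 + -4 = 4, A[1][1] + B[1][2] = -1 + -3 = -4, A[1][2] + B[2][2] = -2 + -3 = -5) = -5 (attained at k = 2)
  C[2][0] = min over k of (A[2][0] + B[0][0] = 4 + -3 = 1, A[2][1] + B[1][0] = -5 + -5 = -10, A[2][2] + B[2][0] = 5 + -4 = 1) = -10 (attained at k = 1)
  C[2][1] = min over k of (A[2][0] + B[0][1] = 4 + 1 = 5, A[2][1] + B[1][1] = -5 + 5 = 0, A[2][2] + B[2][1] = 5 + 1 = 6) = 0 (attained at k = 1)
  C[2][2] = min over k of (A[2][0] + B[0][2] = 4 + -4 = 0, A[2][1] + B[1][2] = -5 + -3 = -8, A[2][2] + B[2][2] = 5 + -3 = 2) = -8 (attained at k = 1)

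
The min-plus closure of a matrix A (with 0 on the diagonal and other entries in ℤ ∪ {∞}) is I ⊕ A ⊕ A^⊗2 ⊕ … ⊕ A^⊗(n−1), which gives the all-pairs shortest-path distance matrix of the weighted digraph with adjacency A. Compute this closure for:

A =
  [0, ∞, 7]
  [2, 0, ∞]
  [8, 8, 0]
Closure =
  [0, 15, 7]
  [2, 0, 9]
  [8, 8, 0]

This is the Floyd-Warshall all-pairs shortest-path computation. For each intermediate vertex k = 0, 1, …, 2, update dist[i][j] ← min(dist[i][j], dist[i][k] + dist[k][j]). The final matrix gives, for each (i, j), the minimum total weight of any directed path from i to j (possibly empty when i = j).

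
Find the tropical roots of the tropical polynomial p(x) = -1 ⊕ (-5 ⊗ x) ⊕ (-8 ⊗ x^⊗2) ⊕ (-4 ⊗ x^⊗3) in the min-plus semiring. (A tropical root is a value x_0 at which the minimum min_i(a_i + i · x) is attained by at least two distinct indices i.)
Roots: {-4, 3, 4}

Each tropical root is a break point of the lower envelope of the lines y = a_i + i · x (there are 4 lines, with slopes 0, 1, ..., 3). Only the lines that attain the minimum somewhere contribute to roots; other lines are dominated. Here the surviving (envelope) indices are i = 3, i = 2, i = 1, i = 0.
Intersections between consecutive envelope lines give the roots: for adjacent envelope indices i < j the intersection is x = (a_i − a_j) / (j − i). Reading off the sorted break points: {-4, 3, 4}.
Verification: at each break x_0, at least two indices attain the minimum of min_i(a_i + i · x_0).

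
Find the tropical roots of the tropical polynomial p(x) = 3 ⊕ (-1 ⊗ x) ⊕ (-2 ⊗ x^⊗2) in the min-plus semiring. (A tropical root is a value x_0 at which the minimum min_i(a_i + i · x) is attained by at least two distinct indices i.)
Roots: {1, 4}

Each tropical root is a break point of the lower envelope of the lines y = a_i + i · x (there are 3 lines, with slopes 0, 1, ..., 2). Only the lines that attain the minimum somewhere contribute to roots; other lines are dominated. Here the surviving (envelope) indices are i = 2, i = 1, i = 0.
Intersections between consecutive envelope lines give the roots: for adjacent envelope indices i < j the intersection is x = (a_i − a_j) / (j − i). Reading off the sorted break points: {1, 4}.
Verification: at each break x_0, at least two indices attain the minimum of min_i(a_i + i · x_0).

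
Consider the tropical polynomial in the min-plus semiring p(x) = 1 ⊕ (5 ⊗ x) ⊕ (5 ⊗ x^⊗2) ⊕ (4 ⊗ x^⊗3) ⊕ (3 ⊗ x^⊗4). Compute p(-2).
p(-2) = -5

A tropical monomial a ⊗ x^⊗i evaluates to a + i · x. Evaluating each term at x = -2:
  Term 0 contributes 1 + 0 · -2 = 1
  Term 1 contributes 5 + 1 · -2 = 3
  Term 2 contributes 5 + 2 · -2 = 1
  Term 3 contributes 4 + 3 · -2 = -2
  Term 4 contributes 3 + 4 · -2 = -5
p(-2) = ⊕ of these = min[1, 3, 1, -2, -5] = -5.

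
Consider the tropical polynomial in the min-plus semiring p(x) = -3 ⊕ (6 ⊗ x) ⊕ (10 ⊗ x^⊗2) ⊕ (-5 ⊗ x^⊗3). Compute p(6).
p(6) = -3

A tropical monomial a ⊗ x^⊗i evaluates to a + i · x. Evaluating each term at x = 6:
  Term 0 contributes -3 + 0 · 6 = -3
  Term 1 contributes 6 + 1 · 6 = 12
  Term 2 contributes 10 + 2 · 6 = 22
  Term 3 contributes -5 + 3 · 6 = 13
p(6) = ⊕ of these = min[-3, 12, 22, 13] = -3.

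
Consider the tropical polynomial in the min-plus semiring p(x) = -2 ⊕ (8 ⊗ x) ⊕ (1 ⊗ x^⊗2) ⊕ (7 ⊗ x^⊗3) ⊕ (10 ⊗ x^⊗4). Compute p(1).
p(1) = -2

A tropical monomial a ⊗ x^⊗i evaluates to a + i · x. Evaluating each term at x = 1:
  Term 0 contributes -2 + 0 · 1 = -2
  Term 1 contributes 8 + 1 · 1 = 9
  Term 2 contributes 1 + 2 · 1 = 3
  Term 3 contributes 7 + 3 · 1 = 10
  Term 4 contributes 10 + 4 · 1 = 14
p(1) = ⊕ of these = min[-2, 9, 3, 10, 14] = -2.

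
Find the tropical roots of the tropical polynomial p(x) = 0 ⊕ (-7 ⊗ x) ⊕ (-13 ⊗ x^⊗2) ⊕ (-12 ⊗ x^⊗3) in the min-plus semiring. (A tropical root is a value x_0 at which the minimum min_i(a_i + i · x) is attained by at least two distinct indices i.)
Roots: {-1, 6, 7}

Each tropical root is a break point of the lower envelope of the lines y = a_i + i · x (there are 4 lines, with slopes 0, 1, ..., 3). Only the lines that attain the minimum somewhere contribute to roots; other lines are dominated. Here the surviving (envelope) indices are i = 3, i = 2, i = 1, i = 0.
Intersections between consecutive envelope lines give the roots: for adjacent envelope indices i < j the intersection is x = (a_i − a_j) / (j − i). Reading off the sorted break points: {-1, 6, 7}.
Verification: at each break x_0, at least two indices attain the minimum of min_i(a_i + i · x_0).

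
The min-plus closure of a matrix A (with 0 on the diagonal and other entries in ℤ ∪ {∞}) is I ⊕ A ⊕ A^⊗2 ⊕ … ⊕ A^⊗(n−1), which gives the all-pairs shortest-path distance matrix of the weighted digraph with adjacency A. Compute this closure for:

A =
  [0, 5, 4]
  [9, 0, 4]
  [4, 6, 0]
Closure =
  [0, 5, 4]
  [8, 0, 4]
  [4, 6, 0]

This is the Floyd-Warshall all-pairs shortest-path computation. For each intermediate vertex k = 0, 1, …, 2, update dist[i][j] ← min(dist[i][j], dist[i][k] + dist[k][j]). The final matrix gives, for each (i, j), the minimum total weight of any directed path from i to j (possibly empty when i = j).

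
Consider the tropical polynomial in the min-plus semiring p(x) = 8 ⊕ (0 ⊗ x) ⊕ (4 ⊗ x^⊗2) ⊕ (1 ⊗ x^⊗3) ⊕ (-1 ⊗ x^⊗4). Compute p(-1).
p(-1) = -5

A tropical monomial a ⊗ x^⊗i evaluates to a + i · x. Evaluating each term at x = -1:
  Term 0 contributes 8 + 0 · -1 = 8
  Term 1 contributes 0 + 1 · -1 = -1
  Term 2 contributes 4 + 2 · -1 = 2
  Term 3 contributes 1 + 3 · -1 = -2
  Term 4 contributes -1 + 4 · -1 = -5
p(-1) = ⊕ of these = min[8, -1, 2, -2, -5] = -5.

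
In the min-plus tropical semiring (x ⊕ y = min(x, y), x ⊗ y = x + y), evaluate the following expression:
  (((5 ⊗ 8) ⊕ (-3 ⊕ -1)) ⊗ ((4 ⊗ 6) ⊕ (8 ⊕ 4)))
(((5 ⊗ 8) ⊕ (-3 ⊕ -1)) ⊗ ((4 ⊗ 6) ⊕ (8 ⊕ 4))) = 1

Expand innermost to outermost. Recall ⊕ takes the minimum of its arguments and ⊗ takes their sum. Working out the expression (((5 ⊗ 8) ⊕ (-3 ⊕ -1)) ⊗ ((4 ⊗ 6) ⊕ (8 ⊕ 4))) gives 1.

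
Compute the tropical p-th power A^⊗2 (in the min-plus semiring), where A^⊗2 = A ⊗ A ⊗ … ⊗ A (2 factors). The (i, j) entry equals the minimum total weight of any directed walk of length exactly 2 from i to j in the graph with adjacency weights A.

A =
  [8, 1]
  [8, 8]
A^⊗2 =
  [9, 9]
  [16, 9]

Each entry (A^⊗2)_ij equals the minimum over all length-2 walks i = v_0 → v_1 → … → v_2 = j of Σ_t A[v_t][v_{t+1}]. For example, for (i, j) = (0, 1) we minimise over 2 possible intermediate vertex sequences; the minimum is 9, attained along the walk 0 → 0 → 1.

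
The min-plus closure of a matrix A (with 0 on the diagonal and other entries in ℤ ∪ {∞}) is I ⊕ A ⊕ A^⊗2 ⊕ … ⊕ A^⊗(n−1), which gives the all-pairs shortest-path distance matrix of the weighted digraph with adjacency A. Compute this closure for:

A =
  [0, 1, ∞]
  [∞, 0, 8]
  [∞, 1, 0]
Closure =
  [0, 1, 9]
  [∞, 0, 8]
  [∞, 1, 0]

This is the Floyd-Warshall all-pairs shortest-path computation. For each intermediate vertex k = 0, 1, …, 2, update dist[i][j] ← min(dist[i][j], dist[i][k] + dist[k][j]). The final matrix gives, for each (i, j), the minimum total weight of any directed path from i to j (possibly empty when i = j).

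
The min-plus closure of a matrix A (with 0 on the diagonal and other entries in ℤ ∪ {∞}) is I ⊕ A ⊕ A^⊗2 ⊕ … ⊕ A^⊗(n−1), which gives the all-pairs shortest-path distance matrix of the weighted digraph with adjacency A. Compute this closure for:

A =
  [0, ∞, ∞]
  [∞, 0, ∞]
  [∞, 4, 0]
Closure =
  [0, ∞, ∞]
  [∞, 0, ∞]
  [∞, 4, 0]

This is the Floyd-Warshall all-pairs shortest-path computation. For each intermediate vertex k = 0, 1, …, 2, update dist[i][j] ← min(dist[i][j], dist[i][k] + dist[k][j]). The final matrix gives, for each (i, j), the minimum total weight of any directed path from i to j (possibly empty when i = j).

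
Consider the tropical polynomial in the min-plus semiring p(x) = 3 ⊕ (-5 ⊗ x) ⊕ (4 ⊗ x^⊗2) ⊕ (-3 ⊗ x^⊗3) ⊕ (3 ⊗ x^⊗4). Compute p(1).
p(1) = -4

A tropical monomial a ⊗ x^⊗i evaluates to a + i · x. Evaluating each term at x = 1:
  Term 0 contributes 3 + 0 · 1 = 3
  Term 1 contributes -5 + 1 · 1 = -4
  Term 2 contributes 4 + 2 · 1 = 6
  Term 3 contributes -3 + 3 · 1 = 0
  Term 4 contributes 3 + 4 · 1 = 7
p(1) = ⊕ of these = min[3, -4, 6, 0, 7] = -4.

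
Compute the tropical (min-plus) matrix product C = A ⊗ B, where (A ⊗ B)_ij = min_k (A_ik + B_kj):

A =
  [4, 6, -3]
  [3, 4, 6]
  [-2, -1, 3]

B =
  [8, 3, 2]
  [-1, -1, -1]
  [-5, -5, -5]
A ⊗ B =
  [-8, -8, -8]
  [1, 1, 1]
  [-2, -2, -2]

Apply the min-plus product entry-by-entry:
  C[0][0] = min over k of (A[0][0] + B[0][0] = 4 + 8 = 12, A[0][1] + B[1][0] = 6 + -1 = 5, A[0][2] + B[2][0] = -3 + -5 = -8) = -8 (attained at k = 2)
  C[0][1] = min over k of (A[0][0] + B[0][1] = 4 + 3 = 7, A[0][1] + B[1][1] = 6 + -1 = 5, A[0][2] + B[2][1] = -3 + -5 = -8) = -8 (attained at k = 2)
  C[0][2] = min over k of (A[0][0] + B[0][2] = 4 + 2 = 6, A[0][1] + B[1][2] = 6 + -1 = 5, A[0][2] + B[2][2] = -3 + -5 = -8) = -8 (attained at k = 2)
  C[1][0] = min over k of (A[1][0] + B[0][0] = 3 + 8 = 11, A[1][1] + B[1][0] = 4 + -1 = 3, A[1][2] + B[2][0] = 6 + -5 = 1) = 1 (attained at k = 2)
  C[1][1] = min over k of (A[1][0] + B[0][1] = 3 + 3 = 6, A[1][1] + B[1][1] = 4 + -1 = 3, A[1][2] + B[2][1] = 6 + -5 = 1) = 1 (attained at k = 2)
  C[1][2] = min over k of (A[1][0] + B[0][2] = 3 + 2 = 5, A[1][1] + B[1][2] = 4 + -1 = 3, A[1][2] + B[2][2] = 6 + -5 = 1) = 1 (attained at k = 2)
  C[2][0] = min over k of (A[2][0] + B[0][0] = -2 + 8 = 6, A[2][1] + B[1][0] = -1 + -1 = -2, A[2][2] + B[2][0] = 3 + -5 = -2) = -2 (attained at k = 1)
  C[2][1] = min over k of (A[2][0] + B[0][1] = -2 + 3 = 1, A[2][1] + B[1][1] = -1 + -1 = -2, A[2][2] + B[2][1] = 3 + -5 = -2) = -2 (attained at k = 1)
  C[2][2] = min over k of (A[2][0] + B[0][2] = -2 + 2 = 0, A[2][1] + B[1][2] = -1 + -1 = -2, A[2][2] + B[2][2] = 3 + -5 = -2) = -2 (attained at k = 1)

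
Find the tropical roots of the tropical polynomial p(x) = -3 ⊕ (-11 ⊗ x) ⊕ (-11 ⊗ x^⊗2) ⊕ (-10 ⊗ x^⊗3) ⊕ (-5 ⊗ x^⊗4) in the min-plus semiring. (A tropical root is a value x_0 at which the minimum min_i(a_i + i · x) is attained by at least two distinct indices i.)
Roots: {-5, -1, 0, 8}

Each tropical root is a break point of the lower envelope of the lines y = a_i + i · x (there are 5 lines, with slopes 0, 1, ..., 4). Only the lines that attain the minimum somewhere contribute to roots; other lines are dominated. Here the surviving (envelope) indices are i = 4, i = 3, i = 2, i = 1, i = 0.
Intersections between consecutive envelope lines give the roots: for adjacent envelope indices i < j the intersection is x = (a_i − a_j) / (j − i). Reading off the sorted break points: {-5, -1, 0, 8}.
Verification: at each break x_0, at least two indices attain the minimum of min_i(a_i + i · x_0).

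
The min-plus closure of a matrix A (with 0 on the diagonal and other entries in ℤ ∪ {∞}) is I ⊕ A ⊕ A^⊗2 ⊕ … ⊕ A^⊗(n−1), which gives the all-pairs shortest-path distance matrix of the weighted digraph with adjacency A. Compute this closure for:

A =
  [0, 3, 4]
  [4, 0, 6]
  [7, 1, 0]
Closure =
  [0, 3, 4]
  [4, 0, 6]
  [5, 1, 0]

This is the Floyd-Warshall all-pairs shortest-path computation. For each intermediate vertex k = 0, 1, …, 2, update dist[i][j] ← min(dist[i][j], dist[i][k] + dist[k][j]). The final matrix gives, for each (i, j), the minimum total weight of any directed path from i to j (possibly empty when i = j).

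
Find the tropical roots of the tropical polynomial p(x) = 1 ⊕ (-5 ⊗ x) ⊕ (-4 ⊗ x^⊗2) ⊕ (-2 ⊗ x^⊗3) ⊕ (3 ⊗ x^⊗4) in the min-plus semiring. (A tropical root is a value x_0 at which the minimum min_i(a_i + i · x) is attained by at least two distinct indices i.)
Roots: {-5, -2, -1, 6}

Each tropical root is a break point of the lower envelope of the lines y = a_i + i · x (there are 5 lines, with slopes 0, 1, ..., 4). Only the lines that attain the minimum somewhere contribute to roots; other lines are dominated. Here the surviving (envelope) indices are i = 4, i = 3, i = 2, i = 1, i = 0.
Intersections between consecutive envelope lines give the roots: for adjacent envelope indices i < j the intersection is x = (a_i − a_j) / (j − i). Reading off the sorted break points: {-5, -2, -1, 6}.
Verification: at each break x_0, at least two indices attain the minimum of min_i(a_i + i · x_0).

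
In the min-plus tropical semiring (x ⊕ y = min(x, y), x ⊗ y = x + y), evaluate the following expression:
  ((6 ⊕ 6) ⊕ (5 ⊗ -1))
((6 ⊕ 6) ⊕ (5 ⊗ -1)) = 4

Expand innermost to outermost. Recall ⊕ takes the minimum of its arguments and ⊗ takes their sum. Working out the expression ((6 ⊕ 6) ⊕ (5 ⊗ -1)) gives 4.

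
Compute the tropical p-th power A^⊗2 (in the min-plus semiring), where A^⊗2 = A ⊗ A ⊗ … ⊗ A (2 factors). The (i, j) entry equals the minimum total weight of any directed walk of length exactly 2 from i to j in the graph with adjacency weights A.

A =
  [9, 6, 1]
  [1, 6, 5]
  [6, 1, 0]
A^⊗2 =
  [7, 2, 1]
  [7, 6, 2]
  [2, 1, 0]

Each entry (A^⊗2)_ij equals the minimum over all length-2 walks i = v_0 → v_1 → … → v_2 = j of Σ_t A[v_t][v_{t+1}]. For example, for (i, j) = (0, 2) we minimise over 3 possible intermediate vertex sequences; the minimum is 1, attained along the walk 0 → 2 → 2.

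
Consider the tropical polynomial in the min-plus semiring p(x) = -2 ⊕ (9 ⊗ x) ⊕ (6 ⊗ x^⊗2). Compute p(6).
p(6) = -2

A tropical monomial a ⊗ x^⊗i evaluates to a + i · x. Evaluating each term at x = 6:
  Term 0 contributes -2 + 0 · 6 = -2
  Term 1 contributes 9 + 1 · 6 = 15
  Term 2 contributes 6 + 2 · 6 = 18
p(6) = ⊕ of these = min[-2, 15, 18] = -2.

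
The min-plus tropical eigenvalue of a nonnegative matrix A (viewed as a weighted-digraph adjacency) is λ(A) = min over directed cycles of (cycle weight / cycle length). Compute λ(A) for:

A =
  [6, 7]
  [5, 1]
λ(A) = 1

Enumerate directed cycles and compute their means (weight / length). Sample:
  cycle 0 → 0: weight = 6, length = 1, mean = 6/1 ≈ 6.000
  cycle 1 → 1: weight = 1, length = 1, mean = 1/1 ≈ 1.000
  cycle 0 → 1 → 0: weight = 12, length = 2, mean = 12/2 ≈ 6.000
  cycle 1 → 0 → 1: weight = 12, length = 2, mean = 12/2 ≈ 6.000
Minimum mean = 1.000, attained e.g. along the cycle 1 → 1 with weight 1 and length 1. So λ(A) = 1/1 = 1.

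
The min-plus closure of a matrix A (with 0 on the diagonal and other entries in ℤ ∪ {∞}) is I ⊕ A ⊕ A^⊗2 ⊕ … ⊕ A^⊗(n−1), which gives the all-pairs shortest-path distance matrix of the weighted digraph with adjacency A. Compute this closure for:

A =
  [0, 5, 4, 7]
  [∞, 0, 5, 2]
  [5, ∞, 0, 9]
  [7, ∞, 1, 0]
Closure =
  [0, 5, 4, 7]
  [8, 0, 3, 2]
  [5, 10, 0, 9]
  [6, 11, 1, 0]

This is the Floyd-Warshall all-pairs shortest-path computation. For each intermediate vertex k = 0, 1, …, 3, update dist[i][j] ← min(dist[i][j], dist[i][k] + dist[k][j]). The final matrix gives, for each (i, j), the minimum total weight of any directed path from i to j (possibly empty when i = j).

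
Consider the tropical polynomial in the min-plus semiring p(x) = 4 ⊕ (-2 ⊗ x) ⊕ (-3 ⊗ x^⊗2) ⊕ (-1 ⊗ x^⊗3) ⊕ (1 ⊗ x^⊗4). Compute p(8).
p(8) = 4

A tropical monomial a ⊗ x^⊗i evaluates to a + i · x. Evaluating each term at x = 8:
  Term 0 contributes 4 + 0 · 8 = 4
  Term 1 contributes -2 + 1 · 8 = 6
  Term 2 contributes -3 + 2 · 8 = 13
  Term 3 contributes -1 + 3 · 8 = 23
  Term 4 contributes 1 + 4 · 8 = 33
p(8) = ⊕ of these = min[4, 6, 13, 23, 33] = 4.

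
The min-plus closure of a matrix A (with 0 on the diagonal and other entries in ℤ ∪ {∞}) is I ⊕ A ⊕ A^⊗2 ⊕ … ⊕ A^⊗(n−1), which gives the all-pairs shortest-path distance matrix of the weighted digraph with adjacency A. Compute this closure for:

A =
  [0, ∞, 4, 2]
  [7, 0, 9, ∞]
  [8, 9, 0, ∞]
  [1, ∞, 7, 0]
Closure =
  [0, 13, 4, 2]
  [7, 0, 9, 9]
  [8, 9, 0, 10]
  [1, 14, 5, 0]

This is the Floyd-Warshall all-pairs shortest-path computation. For each intermediate vertex k = 0, 1, …, 3, update dist[i][j] ← min(dist[i][j], dist[i][k] + dist[k][j]). The final matrix gives, for each (i, j), the minimum total weight of any directed path from i to j (possibly empty when i = j).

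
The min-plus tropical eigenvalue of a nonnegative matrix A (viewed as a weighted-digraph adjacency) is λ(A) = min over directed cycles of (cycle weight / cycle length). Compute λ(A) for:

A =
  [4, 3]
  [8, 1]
λ(A) = 1

Enumerate directed cycles and compute their means (weight / length). Sample:
  cycle 0 → 0: weight = 4, length = 1, mean = 4/1 ≈ 4.000
  cycle 1 → 1: weight = 1, length = 1, mean = 1/1 ≈ 1.000
  cycle 0 → 1 → 0: weight = 11, length = 2, mean = 11/2 ≈ 5.500
  cycle 1 → 0 → 1: weight = 11, length = 2, mean = 11/2 ≈ 5.500
Minimum mean = 1.000, attained e.g. along the cycle 1 → 1 with weight 1 and length 1. So λ(A) = 1/1 = 1.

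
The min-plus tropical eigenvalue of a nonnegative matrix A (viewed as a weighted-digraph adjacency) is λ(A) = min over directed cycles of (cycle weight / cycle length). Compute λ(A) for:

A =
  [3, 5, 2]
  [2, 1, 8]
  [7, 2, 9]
λ(A) = 1

Enumerate directed cycles and compute their means (weight / length). Sample:
  cycle 0 → 0: weight = 3, length = 1, mean = 3/1 ≈ 3.000
  cycle 1 → 1: weight = 1, length = 1, mean = 1/1 ≈ 1.000
  cycle 2 → 2: weight = 9, length = 1, mean = 9/1 ≈ 9.000
  cycle 0 → 1 → 0: weight = 7, length = 2, mean = 7/2 ≈ 3.500
  cycle 0 → 2 → 0: weight = 9, length = 2, mean = 9/2 ≈ 4.500
  cycle 1 → 0 → 1: weight = 7, length = 2, mean = 7/2 ≈ 3.500
Minimum mean = 1.000, attained e.g. along the cycle 1 → 1 with weight 1 and length 1. So λ(A) = 1/1 = 1.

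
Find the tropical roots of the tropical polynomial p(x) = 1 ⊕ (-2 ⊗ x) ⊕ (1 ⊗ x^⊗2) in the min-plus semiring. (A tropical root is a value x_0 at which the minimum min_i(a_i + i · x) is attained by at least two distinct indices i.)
Roots: {-3, 3}

Each tropical root is a break point of the lower envelope of the lines y = a_i + i · x (there are 3 lines, with slopes 0, 1, ..., 2). Only the lines that attain the minimum somewhere contribute to roots; other lines are dominated. Here the surviving (envelope) indices are i = 2, i = 1, i = 0.
Intersections between consecutive envelope lines give the roots: for adjacent envelope indices i < j the intersection is x = (a_i − a_j) / (j − i). Reading off the sorted break points: {-3, 3}.
Verification: at each break x_0, at least two indices attain the minimum of min_i(a_i + i · x_0).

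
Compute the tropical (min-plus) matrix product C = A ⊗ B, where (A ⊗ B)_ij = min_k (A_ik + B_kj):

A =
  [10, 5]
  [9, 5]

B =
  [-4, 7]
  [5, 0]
A ⊗ B =
  [6, 5]
  [5, 5]

Apply the min-plus product entry-by-entry:
  C[0][0] = min over k of (A[0][0] + B[0][0] = 10 + -4 = 6, A[0][1] + B[1][0] = 5 + 5 = 10) = 6 (attained at k = 0)
  C[0][1] = min over k of (A[0][0] + B[0][1] = 10 + 7 = 17, A[0][1] + B[1][1] = 5 + 0 = 5) = 5 (attained at k = 1)
  C[1][0] = min over k of (A[1][0] + B[0][0] = 9 + -4 = 5, A[1][1] + B[1][0] = 5 + 5 = 10) = 5 (attained at k = 0)
  C[1][1] = min over k of (A[1][0] + B[0][1] = 9 + 7 = 16, A[1][1] + B[1][1] = 5 + 0 = 5) = 5 (attained at k = 1)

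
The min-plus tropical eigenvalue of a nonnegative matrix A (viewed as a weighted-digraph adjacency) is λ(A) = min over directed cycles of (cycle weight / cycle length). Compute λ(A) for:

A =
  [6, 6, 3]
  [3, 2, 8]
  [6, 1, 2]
λ(A) = 2

Enumerate directed cycles and compute their means (weight / length). Sample:
  cycle 0 → 0: weight = 6, length = 1, mean = 6/1 ≈ 6.000
  cycle 1 → 1: weight = 2, length = 1, mean = 2/1 ≈ 2.000
  cycle 2 → 2: weight = 2, length = 1, mean = 2/1 ≈ 2.000
  cycle 0 → 1 → 0: weight = 9, length = 2, mean = 9/2 ≈ 4.500
  cycle 0 → 2 → 0: weight = 9, length = 2, mean = 9/2 ≈ 4.500
  cycle 1 → 0 → 1: weight = 9, length = 2, mean = 9/2 ≈ 4.500
Minimum mean = 2.000, attained e.g. along the cycle 1 → 1 with weight 2 and length 1. So λ(A) = 2/1 = 2.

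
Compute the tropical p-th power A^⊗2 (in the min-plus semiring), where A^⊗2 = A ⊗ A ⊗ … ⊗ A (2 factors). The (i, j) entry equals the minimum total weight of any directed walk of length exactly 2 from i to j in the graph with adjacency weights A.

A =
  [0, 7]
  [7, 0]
A^⊗2 =
  [0, 7]
  [7, 0]

Each entry (A^⊗2)_ij equals the minimum over all length-2 walks i = v_0 → v_1 → … → v_2 = j of Σ_t A[v_t][v_{t+1}]. For example, for (i, j) = (0, 1) we minimise over 2 possible intermediate vertex sequences; the minimum is 7, attained along the walk 0 → 0 → 1.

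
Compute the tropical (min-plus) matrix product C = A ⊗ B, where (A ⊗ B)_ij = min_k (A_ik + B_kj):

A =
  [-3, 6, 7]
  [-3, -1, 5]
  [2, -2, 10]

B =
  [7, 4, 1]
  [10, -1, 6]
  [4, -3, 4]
A ⊗ B =
  [4, 1, -2]
  [4, -2, -2]
  [8, -3, 3]

Apply the min-plus product entry-by-entry:
  C[0][0] = min over k of (A[0][0] + B[0][0] = -3 + 7 = 4, A[0][1] + B[1][0] = 6 + 10 = 16, A[0][2] + B[2][0] = 7 + 4 = 11) = 4 (attained at k = 0)
  C[0][1] = min over k of (A[0][0] + B[0][1] = -3 + 4 = 1, A[0][1] + B[1][1] = 6 + -1 = 5, A[0][2] + B[2][1] = 7 + -3 = 4) = 1 (attained at k = 0)
  C[0][2] = min over k of (A[0][0] + B[0][2] = -3 + 1 = -2, A[0][1] + B[1][2] = 6 + 6 = 12, A[0][2] + B[2][2] = 7 + 4 = 11) = -2 (attained at k = 0)
  C[1][0] = min over k of (A[1][0] + B[0][0] = -3 + 7 = 4, A[1][1] + B[1][0] = -1 + 10 = 9, A[1][2] + B[2][0] = 5 + 4 = 9) = 4 (attained at k = 0)
  C[1][1] = min over k of (A[1][0] + B[0][1] = -3 + 4 = 1, A[1][1] + B[1][1] = -1 + -1 = -2, A[1][2] + B[2][1] = 5 + -3 = 2) = -2 (attained at k = 1)
  C[1][2] = min over k of (A[1][0] + B[0][2] = -3 + 1 = -2, A[1][1] + B[1][2] = -1 + 6 = 5, A[1][2] + B[2][2] = 5 + 4 = 9) = -2 (attained at k = 0)
  C[2][0] = min over k of (A[2][0] + B[0][0] = 2 + 7 = 9, A[2][1] + B[1][0] = -2 + 10 = 8, A[2][2] + B[2][0] = 10 + 4 = 14) = 8 (attained at k = 1)
  C[2][1] = min over k of (A[2][0] + B[0][1] = 2 + 4 = 6, A[2][1] + B[1][1] = -2 + -1 = -3, A[2][2] + B[2][1] = 10 + -3 = 7) = -3 (attained at k = 1)
  C[2][2] = min over k of (A[2][0] + B[0][2] = 2 + 1 = 3, A[2][1] + B[1][2] = -2 + 6 = 4, A[2][2] + B[2][2] = 10 + 4 = 14) = 3 (attained at k = 0)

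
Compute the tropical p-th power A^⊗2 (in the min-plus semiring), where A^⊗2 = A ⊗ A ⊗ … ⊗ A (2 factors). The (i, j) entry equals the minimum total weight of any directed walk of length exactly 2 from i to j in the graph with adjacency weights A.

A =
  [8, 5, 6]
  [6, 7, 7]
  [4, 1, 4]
A^⊗2 =
  [10, 7, 10]
  [11, 8, 11]
  [7, 5, 8]

Each entry (A^⊗2)_ij equals the minimum over all length-2 walks i = v_0 → v_1 → … → v_2 = j of Σ_t A[v_t][v_{t+1}]. For example, for (i, j) = (0, 2) we minimise over 3 possible intermediate vertex sequences; the minimum is 10, attained along the walk 0 → 2 → 2.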